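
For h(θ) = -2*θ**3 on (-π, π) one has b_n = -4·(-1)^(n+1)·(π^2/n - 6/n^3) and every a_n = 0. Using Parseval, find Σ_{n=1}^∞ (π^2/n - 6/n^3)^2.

Parseval: Σ b_n^2 = (1/π) ∫_{-π}^{π} h(θ)^2 dθ = 8*pi**6/7.
b_n^2 = 16·(π^2/n - 6/n^3)^2, so the sum equals (8*pi**6/7)/16 = pi**6/14.

pi**6/14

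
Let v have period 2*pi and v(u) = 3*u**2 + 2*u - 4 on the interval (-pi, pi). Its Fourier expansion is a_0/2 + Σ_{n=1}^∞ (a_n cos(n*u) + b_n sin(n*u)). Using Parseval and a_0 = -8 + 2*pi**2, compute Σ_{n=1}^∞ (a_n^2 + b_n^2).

Parseval: a_0^2/2 + Σ_{n≥1} (a_n^2+b_n^2) = 1/pi ∫_{-pi}^{pi} v(u)^2 du = -40*pi**2/3 + 32 + 18*pi**4/5.
Subtract a_0^2/2 = 2*(4 - pi**2)**2: Σ (a_n^2+b_n^2) = 8*pi**2*(5 + 3*pi**2)/15.

8*pi**2*(5 + 3*pi**2)/15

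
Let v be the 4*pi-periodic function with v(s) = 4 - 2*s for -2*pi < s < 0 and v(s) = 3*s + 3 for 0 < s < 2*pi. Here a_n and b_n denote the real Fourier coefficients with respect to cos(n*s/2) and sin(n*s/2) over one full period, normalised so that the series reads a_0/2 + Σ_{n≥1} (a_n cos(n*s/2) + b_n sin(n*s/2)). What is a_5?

a_5 = (1/(2*pi)) ∫_{-2*pi}^{2*pi} v(s) cos(5*s/2) ds.
Split the integral at the breakpoints.
Integrating by parts (boundary term plus one more integral), an antiderivative of (4 - 2*s) cos(5*s/2) is -4*s*sin(5*s/2)/5 + 8*sin(5*s/2)/5 - 8*cos(5*s/2)/25; evaluating from -2*pi to 0: ∫_{-2*pi}^{0} (4 - 2*s) cos(5*s/2) ds = (-8/25) - (8/25) = -16/25.
Integrating by parts (boundary term plus one more integral), an antiderivative of (3*s + 3) cos(5*s/2) is 6*s*sin(5*s/2)/5 + 6*sin(5*s/2)/5 + 12*cos(5*s/2)/25; evaluating from 0 to 2*pi: ∫_{0}^{2*pi} (3*s + 3) cos(5*s/2) ds = (-12/25) - (12/25) = -24/25.
Summing the pieces and multiplying by (1/(2*pi)) gives a_5 = -4/(5*pi).

-4/(5*pi)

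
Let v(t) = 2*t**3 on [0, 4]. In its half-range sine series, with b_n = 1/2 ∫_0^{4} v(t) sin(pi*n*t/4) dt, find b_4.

b_4 = 1/2 ∫_0^{4} (2*t**3) sin(pi*t) dt.
Integrating by parts three times (tabular method), an antiderivative of (2*t**3) sin(pi*t) is -2*t**3*cos(pi*t)/pi + 6*t**2*sin(pi*t)/pi**2 + 12*t*cos(pi*t)/pi**3 - 12*sin(pi*t)/pi**4; evaluating from 0 to 4: ∫_{0}^{4} (2*t**3) sin(pi*t) dt = (-128/pi + 48/pi**3) - (0) = -128/pi + 48/pi**3.
Hence b_4 = (1/2)·(-128/pi + 48/pi**3) = -64/pi + 24/pi**3.

-64/pi + 24/pi**3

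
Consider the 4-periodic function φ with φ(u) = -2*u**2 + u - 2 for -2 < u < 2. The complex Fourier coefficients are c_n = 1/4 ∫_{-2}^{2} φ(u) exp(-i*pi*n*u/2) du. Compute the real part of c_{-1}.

Since φ is real-valued, Re(c_{-1}) = 1/4 ∫_{-2}^{2} φ(u) cos(-pi*u/2) du = a_{1}/2.
Integrating by parts twice (tabular method), an antiderivative of (-2*u**2 + u - 2) cos(-pi*u/2) is -4*u**2*sin(pi*u/2)/pi + 2*u*sin(pi*u/2)/pi - 16*u*cos(pi*u/2)/pi**2 - 4*sin(pi*u/2)/pi + 32*sin(pi*u/2)/pi**3 + 4*cos(pi*u/2)/pi**2; evaluating from -2 to 2: ∫_{-2}^{2} (-2*u**2 + u - 2) cos(-pi*u/2) du = (28/pi**2) - (-36/pi**2) = 64/pi**2.
Hence Re(c_{-1}) = (1/4)·(64/pi**2) = 16/pi**2.

16/pi**2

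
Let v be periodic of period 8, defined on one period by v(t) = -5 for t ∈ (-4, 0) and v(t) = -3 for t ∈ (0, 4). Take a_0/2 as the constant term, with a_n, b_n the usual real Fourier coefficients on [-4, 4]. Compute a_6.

0

a_6 = 1/4 ∫_{-4}^{4} v(t) cos(3*pi*t/2) dt.
Split the integral at the breakpoints.
Directly, an antiderivative of (-5) cos(3*pi*t/2) is -10*sin(3*pi*t/2)/(3*pi); evaluating from -4 to 0: ∫_{-4}^{0} (-5) cos(3*pi*t/2) dt = (0) - (0) = 0.
Directly, an antiderivative of (-3) cos(3*pi*t/2) is -2*sin(3*pi*t/2)/pi; evaluating from 0 to 4: ∫_{0}^{4} (-3) cos(3*pi*t/2) dt = (0) - (0) = 0.
Summing the pieces and multiplying by (1/4) gives a_6 = 0.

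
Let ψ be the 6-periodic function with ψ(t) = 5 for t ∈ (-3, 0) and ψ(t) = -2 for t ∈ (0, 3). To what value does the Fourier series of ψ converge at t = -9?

3/2

t = -9 differs from t = -3 by -1 full period(s), and the series is 6-periodic.
At t = -3 the one-sided limits are ψ(-3^-) = -2 and ψ(-3^+) = 5.
By Dirichlet's theorem the series converges to their average, [(-2) + (5)]/2 = 3/2.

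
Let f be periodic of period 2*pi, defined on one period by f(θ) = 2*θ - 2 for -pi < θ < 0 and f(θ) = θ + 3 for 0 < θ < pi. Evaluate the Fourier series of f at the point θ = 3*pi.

1/2 - pi/2

θ = 3*pi differs from θ = pi by 1 full period(s), and the series is 2*pi-periodic.
At θ = pi the one-sided limits are f(pi^-) = 3 + pi and f(pi^+) = -2*pi - 2.
By Dirichlet's theorem the series converges to their average, [(3 + pi) + (-2*pi - 2)]/2 = 1/2 - pi/2.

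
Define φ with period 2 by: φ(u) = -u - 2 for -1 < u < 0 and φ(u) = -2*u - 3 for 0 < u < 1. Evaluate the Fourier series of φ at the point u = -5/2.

-3/2

u = -5/2 differs from u = -1/2 by -1 full period(s), and the series is 2-periodic.
φ is continuous at u = -1/2 with value -3/2, so the series converges to -3/2 there.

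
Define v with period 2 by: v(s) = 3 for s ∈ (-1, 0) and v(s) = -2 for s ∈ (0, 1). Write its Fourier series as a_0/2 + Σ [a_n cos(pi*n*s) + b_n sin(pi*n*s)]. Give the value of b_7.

-10/(7*pi)

b_7 = ∫_{-1}^{1} v(s) sin(7*pi*s) ds.
Split the integral at the breakpoints.
Directly, an antiderivative of (3) sin(7*pi*s) is -3*cos(7*pi*s)/(7*pi); evaluating from -1 to 0: ∫_{-1}^{0} (3) sin(7*pi*s) ds = (-3/(7*pi)) - (3/(7*pi)) = -6/(7*pi).
Directly, an antiderivative of (-2) sin(7*pi*s) is 2*cos(7*pi*s)/(7*pi); evaluating from 0 to 1: ∫_{0}^{1} (-2) sin(7*pi*s) ds = (-2/(7*pi)) - (2/(7*pi)) = -4/(7*pi).
Summing the pieces gives b_7 = -10/(7*pi).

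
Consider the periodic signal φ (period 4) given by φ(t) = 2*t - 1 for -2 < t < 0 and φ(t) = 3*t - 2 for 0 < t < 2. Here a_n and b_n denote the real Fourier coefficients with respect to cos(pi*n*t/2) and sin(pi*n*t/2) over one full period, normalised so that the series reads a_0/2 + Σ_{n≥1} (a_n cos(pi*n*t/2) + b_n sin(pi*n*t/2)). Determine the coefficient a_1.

a_1 = 1/2 ∫_{-2}^{2} φ(t) cos(pi*t/2) dt.
Split the integral at the breakpoints.
Integrating by parts (boundary term plus one more integral), an antiderivative of (2*t - 1) cos(pi*t/2) is 4*t*sin(pi*t/2)/pi - 2*sin(pi*t/2)/pi + 8*cos(pi*t/2)/pi**2; evaluating from -2 to 0: ∫_{-2}^{0} (2*t - 1) cos(pi*t/2) dt = (8/pi**2) - (-8/pi**2) = 16/pi**2.
Integrating by parts (boundary term plus one more integral), an antiderivative of (3*t - 2) cos(pi*t/2) is 6*t*sin(pi*t/2)/pi - 4*sin(pi*t/2)/pi + 12*cos(pi*t/2)/pi**2; evaluating from 0 to 2: ∫_{0}^{2} (3*t - 2) cos(pi*t/2) dt = (-12/pi**2) - (12/pi**2) = -24/pi**2.
Summing the pieces and multiplying by (1/2) gives a_1 = -4/pi**2.

-4/pi**2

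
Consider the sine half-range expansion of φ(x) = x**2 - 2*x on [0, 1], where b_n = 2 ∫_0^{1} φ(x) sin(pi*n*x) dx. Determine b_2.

b_2 = 2 ∫_0^{1} (x**2 - 2*x) sin(2*pi*x) dx.
Integrating by parts twice (tabular method), an antiderivative of (x**2 - 2*x) sin(2*pi*x) is -x**2*cos(2*pi*x)/(2*pi) + x*sin(2*pi*x)/(2*pi**2) + x*cos(2*pi*x)/pi - sin(2*pi*x)/(2*pi**2) + cos(2*pi*x)/(4*pi**3); evaluating from 0 to 1: ∫_{0}^{1} (x**2 - 2*x) sin(2*pi*x) dx = ((1 + 2*pi**2)/(4*pi**3)) - (1/(4*pi**3)) = 1/(2*pi).
Hence b_2 = 2·(1/(2*pi)) = 1/pi.

1/pi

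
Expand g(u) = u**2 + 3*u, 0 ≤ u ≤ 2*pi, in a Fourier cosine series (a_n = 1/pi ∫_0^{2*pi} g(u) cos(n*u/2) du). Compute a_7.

a_7 = 1/pi ∫_0^{2*pi} (u**2 + 3*u) cos(7*u/2) du.
Integrating by parts twice (tabular method), an antiderivative of (u**2 + 3*u) cos(7*u/2) is 2*u**2*sin(7*u/2)/7 + 6*u*sin(7*u/2)/7 + 8*u*cos(7*u/2)/49 - 16*sin(7*u/2)/343 + 12*cos(7*u/2)/49; evaluating from 0 to 2*pi: ∫_{0}^{2*pi} (u**2 + 3*u) cos(7*u/2) du = (-16*pi/49 - 12/49) - (12/49) = -16*pi/49 - 24/49.
Hence a_7 = (1/pi)·(-16*pi/49 - 24/49) = 8*(-2*pi - 3)/(49*pi).

8*(-2*pi - 3)/(49*pi)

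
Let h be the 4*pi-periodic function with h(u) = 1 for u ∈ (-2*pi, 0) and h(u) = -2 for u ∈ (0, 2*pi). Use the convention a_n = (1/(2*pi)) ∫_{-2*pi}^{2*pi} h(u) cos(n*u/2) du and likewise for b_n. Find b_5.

b_5 = (1/(2*pi)) ∫_{-2*pi}^{2*pi} h(u) sin(5*u/2) du.
Split the integral at the breakpoints.
Directly, an antiderivative of (1) sin(5*u/2) is -2*cos(5*u/2)/5; evaluating from -2*pi to 0: ∫_{-2*pi}^{0} (1) sin(5*u/2) du = (-2/5) - (2/5) = -4/5.
Directly, an antiderivative of (-2) sin(5*u/2) is 4*cos(5*u/2)/5; evaluating from 0 to 2*pi: ∫_{0}^{2*pi} (-2) sin(5*u/2) du = (-4/5) - (4/5) = -8/5.
Summing the pieces and multiplying by (1/(2*pi)) gives b_5 = -6/(5*pi).

-6/(5*pi)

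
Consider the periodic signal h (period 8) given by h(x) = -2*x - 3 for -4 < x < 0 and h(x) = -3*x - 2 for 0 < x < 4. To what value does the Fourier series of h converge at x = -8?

-5/2

x = -8 differs from x = 0 by -1 full period(s), and the series is 8-periodic.
At x = 0 the one-sided limits are h(0^-) = -3 and h(0^+) = -2.
By Dirichlet's theorem the series converges to their average, [(-3) + (-2)]/2 = -5/2.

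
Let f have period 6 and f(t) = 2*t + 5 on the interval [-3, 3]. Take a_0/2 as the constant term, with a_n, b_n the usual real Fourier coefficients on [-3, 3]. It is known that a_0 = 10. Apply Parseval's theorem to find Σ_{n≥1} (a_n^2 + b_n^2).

24

Parseval: a_0^2/2 + Σ_{n≥1} (a_n^2+b_n^2) = 1/3 ∫_{-3}^{3} f(t)^2 dt = 74.
Subtract a_0^2/2 = 50: Σ (a_n^2+b_n^2) = 24.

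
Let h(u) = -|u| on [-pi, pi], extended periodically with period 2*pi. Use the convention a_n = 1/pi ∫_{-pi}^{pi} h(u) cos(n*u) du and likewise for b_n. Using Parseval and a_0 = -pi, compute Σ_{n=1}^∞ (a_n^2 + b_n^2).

pi**2/6

Parseval: a_0^2/2 + Σ_{n≥1} (a_n^2+b_n^2) = 1/pi ∫_{-pi}^{pi} h(u)^2 du = 2*pi**2/3.
Subtract a_0^2/2 = pi**2/2: Σ (a_n^2+b_n^2) = pi**2/6.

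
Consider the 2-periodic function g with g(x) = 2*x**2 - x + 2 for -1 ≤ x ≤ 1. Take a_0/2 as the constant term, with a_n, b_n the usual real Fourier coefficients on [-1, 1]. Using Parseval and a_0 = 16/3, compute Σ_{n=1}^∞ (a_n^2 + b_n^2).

Parseval: a_0^2/2 + Σ_{n≥1} (a_n^2+b_n^2) = ∫_{-1}^{1} g(x)^2 dx = 78/5.
Subtract a_0^2/2 = 128/9: Σ (a_n^2+b_n^2) = 62/45.

62/45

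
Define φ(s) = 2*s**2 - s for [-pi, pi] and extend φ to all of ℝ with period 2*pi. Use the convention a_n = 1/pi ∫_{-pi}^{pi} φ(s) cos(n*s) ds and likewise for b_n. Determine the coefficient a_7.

-8/49

a_7 = 1/pi ∫_{-pi}^{pi} φ(s) cos(7*s) ds.
Integrating by parts twice (tabular method), an antiderivative of (2*s**2 - s) cos(7*s) is 2*s**2*sin(7*s)/7 - s*sin(7*s)/7 + 4*s*cos(7*s)/49 - 4*sin(7*s)/343 - cos(7*s)/49; evaluating from -pi to pi: ∫_{-pi}^{pi} (2*s**2 - s) cos(7*s) ds = (1/49 - 4*pi/49) - (1/49 + 4*pi/49) = -8*pi/49.
Hence a_7 = (1/pi)·(-8*pi/49) = -8/49.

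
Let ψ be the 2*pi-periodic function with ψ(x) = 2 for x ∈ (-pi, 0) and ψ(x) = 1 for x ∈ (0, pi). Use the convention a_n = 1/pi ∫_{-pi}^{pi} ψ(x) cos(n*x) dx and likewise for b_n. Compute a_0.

a_0 = 1/pi ∫_{-pi}^{pi} ψ(x) dx = 1/pi · (3*pi) = 3.

3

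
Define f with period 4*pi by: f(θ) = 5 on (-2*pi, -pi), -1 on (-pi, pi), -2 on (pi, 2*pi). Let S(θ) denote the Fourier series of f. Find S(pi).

At θ = pi the one-sided limits are f(pi^-) = -1 and f(pi^+) = -2.
By Dirichlet's theorem the series converges to their average, [(-1) + (-2)]/2 = -3/2.

-3/2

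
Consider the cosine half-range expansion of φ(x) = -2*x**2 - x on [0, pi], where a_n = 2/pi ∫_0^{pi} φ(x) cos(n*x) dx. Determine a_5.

a_5 = 2/pi ∫_0^{pi} (-2*x**2 - x) cos(5*x) dx.
Integrating by parts twice (tabular method), an antiderivative of (-2*x**2 - x) cos(5*x) is -2*x**2*sin(5*x)/5 - x*sin(5*x)/5 - 4*x*cos(5*x)/25 + 4*sin(5*x)/125 - cos(5*x)/25; evaluating from 0 to pi: ∫_{0}^{pi} (-2*x**2 - x) cos(5*x) dx = (1/25 + 4*pi/25) - (-1/25) = 2/25 + 4*pi/25.
Hence a_5 = (2/pi)·(2/25 + 4*pi/25) = 4*(1 + 2*pi)/(25*pi).

4*(1 + 2*pi)/(25*pi)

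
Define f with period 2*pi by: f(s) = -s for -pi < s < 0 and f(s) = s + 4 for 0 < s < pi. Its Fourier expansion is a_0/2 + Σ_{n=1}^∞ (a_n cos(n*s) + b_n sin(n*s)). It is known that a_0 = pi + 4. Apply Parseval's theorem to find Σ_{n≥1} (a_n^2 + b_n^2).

Parseval: a_0^2/2 + Σ_{n≥1} (a_n^2+b_n^2) = 1/pi ∫_{-pi}^{pi} f(s)^2 ds = 2*pi**2/3 + 4*pi + 16.
Subtract a_0^2/2 = (pi + 4)**2/2: Σ (a_n^2+b_n^2) = pi**2/6 + 8.

pi**2/6 + 8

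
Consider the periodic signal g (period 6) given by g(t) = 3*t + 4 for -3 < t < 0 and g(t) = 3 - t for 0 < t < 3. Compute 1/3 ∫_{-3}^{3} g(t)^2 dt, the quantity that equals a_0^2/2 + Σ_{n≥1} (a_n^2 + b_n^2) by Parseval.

10

1/3 ∫_{-3}^{3} g(t)^2 dt = 1/3 · (30) = 10.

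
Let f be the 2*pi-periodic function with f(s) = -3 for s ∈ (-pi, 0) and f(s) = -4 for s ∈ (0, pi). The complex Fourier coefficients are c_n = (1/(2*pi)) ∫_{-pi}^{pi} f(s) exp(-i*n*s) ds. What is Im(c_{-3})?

Since f is real-valued, Im(c_{-3}) = -(1/(2*pi)) ∫_{-pi}^{pi} f(s) sin(-3*s) ds = b_{3}/2.
Split the integral at the breakpoints.
Directly, an antiderivative of (-3) sin(-3*s) is -cos(3*s); evaluating from -pi to 0: ∫_{-pi}^{0} (-3) sin(-3*s) ds = (-1) - (1) = -2.
Directly, an antiderivative of (-4) sin(-3*s) is -4*cos(3*s)/3; evaluating from 0 to pi: ∫_{0}^{pi} (-4) sin(-3*s) ds = (4/3) - (-4/3) = 8/3.
So ∫_{-pi}^{pi} f(s) sin(-3*s) ds = 2/3.
Hence Im(c_{-3}) = (-1/(2*pi))·(2/3) = -1/(3*pi).

-1/(3*pi)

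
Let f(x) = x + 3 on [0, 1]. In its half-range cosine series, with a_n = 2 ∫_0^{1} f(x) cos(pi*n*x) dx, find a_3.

-4/(9*pi**2)

a_3 = 2 ∫_0^{1} (x + 3) cos(3*pi*x) dx.
Integrating by parts (boundary term plus one more integral), an antiderivative of (x + 3) cos(3*pi*x) is x*sin(3*pi*x)/(3*pi) + sin(3*pi*x)/pi + cos(3*pi*x)/(9*pi**2); evaluating from 0 to 1: ∫_{0}^{1} (x + 3) cos(3*pi*x) dx = (-1/(9*pi**2)) - (1/(9*pi**2)) = -2/(9*pi**2).
Hence a_3 = 2·(-2/(9*pi**2)) = -4/(9*pi**2).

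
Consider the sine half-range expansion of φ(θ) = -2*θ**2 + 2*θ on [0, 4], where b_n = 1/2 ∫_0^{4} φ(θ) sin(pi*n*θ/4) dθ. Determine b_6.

8/pi

b_6 = 1/2 ∫_0^{4} (-2*θ**2 + 2*θ) sin(3*pi*θ/2) dθ.
Integrating by parts twice (tabular method), an antiderivative of (-2*θ**2 + 2*θ) sin(3*pi*θ/2) is 4*θ**2*cos(3*pi*θ/2)/(3*pi) - 16*θ*sin(3*pi*θ/2)/(9*pi**2) - 4*θ*cos(3*pi*θ/2)/(3*pi) + 8*sin(3*pi*θ/2)/(9*pi**2) - 32*cos(3*pi*θ/2)/(27*pi**3); evaluating from 0 to 4: ∫_{0}^{4} (-2*θ**2 + 2*θ) sin(3*pi*θ/2) dθ = (-32/(27*pi**3) + 16/pi) - (-32/(27*pi**3)) = 16/pi.
Hence b_6 = (1/2)·(16/pi) = 8/pi.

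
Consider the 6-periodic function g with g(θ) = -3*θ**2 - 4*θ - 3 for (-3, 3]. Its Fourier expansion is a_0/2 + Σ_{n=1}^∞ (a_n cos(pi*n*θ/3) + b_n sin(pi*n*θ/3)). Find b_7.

b_7 = 1/3 ∫_{-3}^{3} g(θ) sin(7*pi*θ/3) dθ.
Integrating by parts twice (tabular method), an antiderivative of (-3*θ**2 - 4*θ - 3) sin(7*pi*θ/3) is 9*θ**2*cos(7*pi*θ/3)/(7*pi) - 54*θ*sin(7*pi*θ/3)/(49*pi**2) + 12*θ*cos(7*pi*θ/3)/(7*pi) - 36*sin(7*pi*θ/3)/(49*pi**2) - 162*cos(7*pi*θ/3)/(343*pi**3) + 9*cos(7*pi*θ/3)/(7*pi); evaluating from -3 to 3: ∫_{-3}^{3} (-3*θ**2 - 4*θ - 3) sin(7*pi*θ/3) dθ = (-18/pi + 162/(343*pi**3)) - (54*(3 - 49*pi**2)/(343*pi**3)) = -72/(7*pi).
Hence b_7 = (1/3)·(-72/(7*pi)) = -24/(7*pi).

-24/(7*pi)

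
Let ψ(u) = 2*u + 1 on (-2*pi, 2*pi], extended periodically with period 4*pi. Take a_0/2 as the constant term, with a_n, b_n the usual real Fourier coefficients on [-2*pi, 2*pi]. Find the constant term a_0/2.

1

a_0 = (1/(2*pi)) ∫_{-2*pi}^{2*pi} ψ(u) du = (1/(2*pi)) · (4*pi) = 2.
So the constant term a_0/2 = 1.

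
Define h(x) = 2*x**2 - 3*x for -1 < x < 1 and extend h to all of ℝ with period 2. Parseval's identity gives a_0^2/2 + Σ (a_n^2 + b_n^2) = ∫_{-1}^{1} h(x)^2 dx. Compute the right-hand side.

38/5

∫_{-1}^{1} h(x)^2 dx = 38/5.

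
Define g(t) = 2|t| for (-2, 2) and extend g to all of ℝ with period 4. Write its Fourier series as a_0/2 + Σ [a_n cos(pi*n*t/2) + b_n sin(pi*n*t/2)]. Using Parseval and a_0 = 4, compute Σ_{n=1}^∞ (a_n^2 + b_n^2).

8/3

Parseval: a_0^2/2 + Σ_{n≥1} (a_n^2+b_n^2) = 1/2 ∫_{-2}^{2} g(t)^2 dt = 32/3.
Subtract a_0^2/2 = 8: Σ (a_n^2+b_n^2) = 8/3.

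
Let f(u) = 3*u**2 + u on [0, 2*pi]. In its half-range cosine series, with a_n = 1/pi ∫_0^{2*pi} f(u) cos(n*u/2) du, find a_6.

a_6 = 1/pi ∫_0^{2*pi} (3*u**2 + u) cos(3*u) du.
Integrating by parts twice (tabular method), an antiderivative of (3*u**2 + u) cos(3*u) is u**2*sin(3*u) + u*sin(3*u)/3 + 2*u*cos(3*u)/3 - 2*sin(3*u)/9 + cos(3*u)/9; evaluating from 0 to 2*pi: ∫_{0}^{2*pi} (3*u**2 + u) cos(3*u) du = (1/9 + 4*pi/3) - (1/9) = 4*pi/3.
Hence a_6 = (1/pi)·(4*pi/3) = 4/3.

4/3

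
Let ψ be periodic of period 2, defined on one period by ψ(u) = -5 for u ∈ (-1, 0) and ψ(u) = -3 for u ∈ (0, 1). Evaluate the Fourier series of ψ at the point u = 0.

-4

At u = 0 the one-sided limits are ψ(0^-) = -5 and ψ(0^+) = -3.
By Dirichlet's theorem the series converges to their average, [(-5) + (-3)]/2 = -4.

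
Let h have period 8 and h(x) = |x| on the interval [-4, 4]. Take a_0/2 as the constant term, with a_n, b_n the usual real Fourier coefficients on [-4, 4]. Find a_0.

a_0 = 1/4 ∫_{-4}^{4} h(x) dx = 1/4 · (16) = 4.

4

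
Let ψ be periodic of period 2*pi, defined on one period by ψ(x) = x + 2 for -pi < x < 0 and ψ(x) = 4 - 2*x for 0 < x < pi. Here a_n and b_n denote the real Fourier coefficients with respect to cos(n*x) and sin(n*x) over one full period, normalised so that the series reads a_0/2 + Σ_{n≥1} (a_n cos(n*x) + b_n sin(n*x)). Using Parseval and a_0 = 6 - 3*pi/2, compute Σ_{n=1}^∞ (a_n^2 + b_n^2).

Parseval: a_0^2/2 + Σ_{n≥1} (a_n^2+b_n^2) = 1/pi ∫_{-pi}^{pi} ψ(x)^2 dx = -10*pi + 5*pi**2/3 + 20.
Subtract a_0^2/2 = 9*(4 - pi)**2/8: Σ (a_n^2+b_n^2) = -pi + 2 + 13*pi**2/24.

-pi + 2 + 13*pi**2/24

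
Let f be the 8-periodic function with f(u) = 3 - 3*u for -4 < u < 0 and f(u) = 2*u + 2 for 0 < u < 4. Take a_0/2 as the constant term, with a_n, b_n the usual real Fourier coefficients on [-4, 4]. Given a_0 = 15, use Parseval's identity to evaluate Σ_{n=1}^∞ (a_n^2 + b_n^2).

131/6

Parseval: a_0^2/2 + Σ_{n≥1} (a_n^2+b_n^2) = 1/4 ∫_{-4}^{4} f(u)^2 du = 403/3.
Subtract a_0^2/2 = 225/2: Σ (a_n^2+b_n^2) = 131/6.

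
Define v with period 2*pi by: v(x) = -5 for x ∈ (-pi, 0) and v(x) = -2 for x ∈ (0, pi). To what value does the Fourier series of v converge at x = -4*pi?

x = -4*pi differs from x = 0 by -2 full period(s), and the series is 2*pi-periodic.
At x = 0 the one-sided limits are v(0^-) = -5 and v(0^+) = -2.
By Dirichlet's theorem the series converges to their average, [(-5) + (-2)]/2 = -7/2.

-7/2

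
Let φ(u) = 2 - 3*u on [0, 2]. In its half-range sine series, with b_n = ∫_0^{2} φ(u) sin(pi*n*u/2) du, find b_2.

b_2 = ∫_0^{2} (2 - 3*u) sin(pi*u) du.
Integrating by parts (boundary term plus one more integral), an antiderivative of (2 - 3*u) sin(pi*u) is 3*u*cos(pi*u)/pi - 3*sin(pi*u)/pi**2 - 2*cos(pi*u)/pi; evaluating from 0 to 2: ∫_{0}^{2} (2 - 3*u) sin(pi*u) du = (4/pi) - (-2/pi) = 6/pi.
Hence b_2 = 6/pi.

6/pi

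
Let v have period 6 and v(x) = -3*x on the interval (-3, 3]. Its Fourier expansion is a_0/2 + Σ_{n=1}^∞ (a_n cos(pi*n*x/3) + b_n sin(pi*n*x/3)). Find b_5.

-18/(5*pi)

b_5 = 1/3 ∫_{-3}^{3} v(x) sin(5*pi*x/3) dx.
v is odd and sin(5*pi*x/3) is odd, so the integrand is even and b_5 = 2/3 ∫_0^{3} v(x) sin(5*pi*x/3) dx.
Integrating by parts (boundary term plus one more integral), an antiderivative of (-3*x) sin(5*pi*x/3) is 9*x*cos(5*pi*x/3)/(5*pi) - 27*sin(5*pi*x/3)/(25*pi**2); evaluating from 0 to 3: ∫_{0}^{3} (-3*x) sin(5*pi*x/3) dx = (-27/(5*pi)) - (0) = -27/(5*pi).
Hence b_5 = (2/3)·(-27/(5*pi)) = -18/(5*pi).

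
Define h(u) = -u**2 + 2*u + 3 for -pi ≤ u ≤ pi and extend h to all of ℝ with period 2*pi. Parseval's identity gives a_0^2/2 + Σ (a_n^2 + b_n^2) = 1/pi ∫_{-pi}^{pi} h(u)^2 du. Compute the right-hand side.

1/pi ∫_{-pi}^{pi} h(u)^2 du = 1/pi · (2*pi*(-10*pi**2 + 135 + 3*pi**4)/15) = -4*pi**2/3 + 18 + 2*pi**4/5.

-4*pi**2/3 + 18 + 2*pi**4/5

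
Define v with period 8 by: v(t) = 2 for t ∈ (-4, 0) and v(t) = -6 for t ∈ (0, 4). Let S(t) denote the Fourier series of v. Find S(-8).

t = -8 differs from t = 0 by -1 full period(s), and the series is 8-periodic.
At t = 0 the one-sided limits are v(0^-) = 2 and v(0^+) = -6.
By Dirichlet's theorem the series converges to their average, [(2) + (-6)]/2 = -2.

-2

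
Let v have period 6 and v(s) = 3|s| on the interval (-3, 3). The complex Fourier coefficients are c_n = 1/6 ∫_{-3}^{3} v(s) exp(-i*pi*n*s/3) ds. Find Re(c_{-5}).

-18/(25*pi**2)

Since v is real-valued, Re(c_{-5}) = 1/6 ∫_{-3}^{3} v(s) cos(-5*pi*s/3) ds = a_{5}/2.
v is even and cos(-5*pi*s/3) is even, so the integrand is even: ∫_{-3}^{3} v(s) cos(-5*pi*s/3) ds = 2∫_0^{3} v(s) cos(-5*pi*s/3) ds.
Integrating by parts (boundary term plus one more integral), an antiderivative of (3*s) cos(-5*pi*s/3) is 9*s*sin(5*pi*s/3)/(5*pi) + 27*cos(5*pi*s/3)/(25*pi**2); evaluating from 0 to 3: ∫_{0}^{3} (3*s) cos(-5*pi*s/3) ds = (-27/(25*pi**2)) - (27/(25*pi**2)) = -54/(25*pi**2).
So ∫_{-3}^{3} v(s) cos(-5*pi*s/3) ds = -108/(25*pi**2).
Hence Re(c_{-5}) = (1/6)·(-108/(25*pi**2)) = -18/(25*pi**2).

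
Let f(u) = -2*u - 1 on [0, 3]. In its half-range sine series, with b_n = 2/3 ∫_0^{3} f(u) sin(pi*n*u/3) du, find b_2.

6/pi

b_2 = 2/3 ∫_0^{3} (-2*u - 1) sin(2*pi*u/3) du.
Integrating by parts (boundary term plus one more integral), an antiderivative of (-2*u - 1) sin(2*pi*u/3) is 3*u*cos(2*pi*u/3)/pi - 9*sin(2*pi*u/3)/(2*pi**2) + 3*cos(2*pi*u/3)/(2*pi); evaluating from 0 to 3: ∫_{0}^{3} (-2*u - 1) sin(2*pi*u/3) du = (21/(2*pi)) - (3/(2*pi)) = 9/pi.
Hence b_2 = (2/3)·(9/pi) = 6/pi.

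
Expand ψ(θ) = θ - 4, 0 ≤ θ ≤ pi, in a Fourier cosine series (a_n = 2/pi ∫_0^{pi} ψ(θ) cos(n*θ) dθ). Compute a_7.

-4/(49*pi)

a_7 = 2/pi ∫_0^{pi} (θ - 4) cos(7*θ) dθ.
Integrating by parts (boundary term plus one more integral), an antiderivative of (θ - 4) cos(7*θ) is θ*sin(7*θ)/7 - 4*sin(7*θ)/7 + cos(7*θ)/49; evaluating from 0 to pi: ∫_{0}^{pi} (θ - 4) cos(7*θ) dθ = (-1/49) - (1/49) = -2/49.
Hence a_7 = (2/pi)·(-2/49) = -4/(49*pi).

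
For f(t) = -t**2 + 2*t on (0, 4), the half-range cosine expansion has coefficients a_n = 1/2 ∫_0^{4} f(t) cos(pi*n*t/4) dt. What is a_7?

a_7 = 1/2 ∫_0^{4} (-t**2 + 2*t) cos(7*pi*t/4) dt.
Integrating by parts twice (tabular method), an antiderivative of (-t**2 + 2*t) cos(7*pi*t/4) is -4*t**2*sin(7*pi*t/4)/(7*pi) + 8*t*sin(7*pi*t/4)/(7*pi) - 32*t*cos(7*pi*t/4)/(49*pi**2) + 128*sin(7*pi*t/4)/(343*pi**3) + 32*cos(7*pi*t/4)/(49*pi**2); evaluating from 0 to 4: ∫_{0}^{4} (-t**2 + 2*t) cos(7*pi*t/4) dt = (96/(49*pi**2)) - (32/(49*pi**2)) = 64/(49*pi**2).
Hence a_7 = (1/2)·(64/(49*pi**2)) = 32/(49*pi**2).

32/(49*pi**2)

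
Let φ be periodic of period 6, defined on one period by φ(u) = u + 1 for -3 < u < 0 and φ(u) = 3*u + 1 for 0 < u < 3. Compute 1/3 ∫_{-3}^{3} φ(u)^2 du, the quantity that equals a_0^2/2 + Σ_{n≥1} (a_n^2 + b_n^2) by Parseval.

1/3 ∫_{-3}^{3} φ(u)^2 du = 1/3 · (114) = 38.

38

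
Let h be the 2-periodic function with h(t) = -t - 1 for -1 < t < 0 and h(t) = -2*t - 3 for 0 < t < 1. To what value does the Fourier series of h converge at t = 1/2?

h is continuous at t = 1/2 with value -4, so the series converges to -4 there.

-4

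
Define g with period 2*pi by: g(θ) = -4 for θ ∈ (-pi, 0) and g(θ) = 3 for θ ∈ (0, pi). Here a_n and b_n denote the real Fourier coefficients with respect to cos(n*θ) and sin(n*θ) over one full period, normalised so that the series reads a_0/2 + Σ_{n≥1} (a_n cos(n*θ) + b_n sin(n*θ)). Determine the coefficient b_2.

b_2 = 1/pi ∫_{-pi}^{pi} g(θ) sin(2*θ) dθ.
Split the integral at the breakpoints.
Directly, an antiderivative of (-4) sin(2*θ) is 2*cos(2*θ); evaluating from -pi to 0: ∫_{-pi}^{0} (-4) sin(2*θ) dθ = (2) - (2) = 0.
Directly, an antiderivative of (3) sin(2*θ) is -3*cos(2*θ)/2; evaluating from 0 to pi: ∫_{0}^{pi} (3) sin(2*θ) dθ = (-3/2) - (-3/2) = 0.
Summing the pieces and multiplying by (1/pi) gives b_2 = 0.

0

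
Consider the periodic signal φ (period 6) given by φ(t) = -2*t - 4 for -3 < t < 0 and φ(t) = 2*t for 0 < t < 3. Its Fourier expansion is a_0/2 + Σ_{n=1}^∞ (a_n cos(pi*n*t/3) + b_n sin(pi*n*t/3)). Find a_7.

-24/(49*pi**2)

a_7 = 1/3 ∫_{-3}^{3} φ(t) cos(7*pi*t/3) dt.
Split the integral at the breakpoints.
Integrating by parts (boundary term plus one more integral), an antiderivative of (-2*t - 4) cos(7*pi*t/3) is -6*t*sin(7*pi*t/3)/(7*pi) - 12*sin(7*pi*t/3)/(7*pi) - 18*cos(7*pi*t/3)/(49*pi**2); evaluating from -3 to 0: ∫_{-3}^{0} (-2*t - 4) cos(7*pi*t/3) dt = (-18/(49*pi**2)) - (18/(49*pi**2)) = -36/(49*pi**2).
Integrating by parts (boundary term plus one more integral), an antiderivative of (2*t) cos(7*pi*t/3) is 6*t*sin(7*pi*t/3)/(7*pi) + 18*cos(7*pi*t/3)/(49*pi**2); evaluating from 0 to 3: ∫_{0}^{3} (2*t) cos(7*pi*t/3) dt = (-18/(49*pi**2)) - (18/(49*pi**2)) = -36/(49*pi**2).
Summing the pieces and multiplying by (1/3) gives a_7 = -24/(49*pi**2).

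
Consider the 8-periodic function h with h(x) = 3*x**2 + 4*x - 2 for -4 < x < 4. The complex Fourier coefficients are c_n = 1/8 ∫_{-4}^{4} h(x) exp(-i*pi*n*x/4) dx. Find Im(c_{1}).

-16/pi

Since h is real-valued, Im(c_{1}) = -1/8 ∫_{-4}^{4} h(x) sin(pi*x/4) dx = -b_{1}/2.
Integrating by parts twice (tabular method), an antiderivative of (3*x**2 + 4*x - 2) sin(pi*x/4) is -12*x**2*cos(pi*x/4)/pi + 96*x*sin(pi*x/4)/pi**2 - 16*x*cos(pi*x/4)/pi + 64*sin(pi*x/4)/pi**2 + 8*cos(pi*x/4)/pi + 384*cos(pi*x/4)/pi**3; evaluating from -4 to 4: ∫_{-4}^{4} (3*x**2 + 4*x - 2) sin(pi*x/4) dx = (-384/pi**3 + 248/pi) - (-384/pi**3 + 120/pi) = 128/pi.
Hence Im(c_{1}) = (-1/8)·(128/pi) = -16/pi.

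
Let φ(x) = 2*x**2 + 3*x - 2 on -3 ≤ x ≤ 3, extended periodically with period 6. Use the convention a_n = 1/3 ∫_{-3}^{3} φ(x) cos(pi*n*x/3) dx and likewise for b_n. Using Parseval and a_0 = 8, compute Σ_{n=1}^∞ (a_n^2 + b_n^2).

Parseval: a_0^2/2 + Σ_{n≥1} (a_n^2+b_n^2) = 1/3 ∫_{-3}^{3} φ(x)^2 dx = 718/5.
Subtract a_0^2/2 = 32: Σ (a_n^2+b_n^2) = 558/5.

558/5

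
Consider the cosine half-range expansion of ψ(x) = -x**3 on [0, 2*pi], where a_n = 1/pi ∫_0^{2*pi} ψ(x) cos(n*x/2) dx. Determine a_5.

a_5 = 1/pi ∫_0^{2*pi} (-x**3) cos(5*x/2) dx.
Integrating by parts three times (tabular method), an antiderivative of (-x**3) cos(5*x/2) is -2*x**3*sin(5*x/2)/5 - 12*x**2*cos(5*x/2)/25 + 48*x*sin(5*x/2)/125 + 96*cos(5*x/2)/625; evaluating from 0 to 2*pi: ∫_{0}^{2*pi} (-x**3) cos(5*x/2) dx = (-96/625 + 48*pi**2/25) - (96/625) = -192/625 + 48*pi**2/25.
Hence a_5 = (1/pi)·(-192/625 + 48*pi**2/25) = 48*(-4 + 25*pi**2)/(625*pi).

48*(-4 + 25*pi**2)/(625*pi)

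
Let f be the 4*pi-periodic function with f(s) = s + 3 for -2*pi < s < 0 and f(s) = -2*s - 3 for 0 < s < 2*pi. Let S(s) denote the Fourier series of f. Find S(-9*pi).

s = -9*pi differs from s = -pi by -2 full period(s), and the series is 4*pi-periodic.
f is continuous at s = -pi with value 3 - pi, so the series converges to 3 - pi there.

3 - pi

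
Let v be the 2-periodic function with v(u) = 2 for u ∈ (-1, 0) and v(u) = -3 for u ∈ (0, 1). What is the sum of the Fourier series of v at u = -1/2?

v is continuous at u = -1/2 with value 2, so the series converges to 2 there.

2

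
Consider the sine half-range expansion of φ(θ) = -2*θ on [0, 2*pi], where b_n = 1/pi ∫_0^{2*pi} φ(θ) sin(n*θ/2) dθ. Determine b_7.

b_7 = 1/pi ∫_0^{2*pi} (-2*θ) sin(7*θ/2) dθ.
Integrating by parts (boundary term plus one more integral), an antiderivative of (-2*θ) sin(7*θ/2) is 4*θ*cos(7*θ/2)/7 - 8*sin(7*θ/2)/49; evaluating from 0 to 2*pi: ∫_{0}^{2*pi} (-2*θ) sin(7*θ/2) dθ = (-8*pi/7) - (0) = -8*pi/7.
Hence b_7 = (1/pi)·(-8*pi/7) = -8/7.

-8/7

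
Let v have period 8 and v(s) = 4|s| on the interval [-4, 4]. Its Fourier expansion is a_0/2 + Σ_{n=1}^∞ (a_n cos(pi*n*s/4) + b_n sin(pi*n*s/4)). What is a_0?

16

a_0 = 1/4 ∫_{-4}^{4} v(s) ds = 1/4 · (64) = 16.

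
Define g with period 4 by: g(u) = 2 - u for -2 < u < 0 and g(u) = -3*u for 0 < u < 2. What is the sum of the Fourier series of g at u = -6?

u = -6 differs from u = 2 by -2 full period(s), and the series is 4-periodic.
At u = 2 the one-sided limits are g(2^-) = -6 and g(2^+) = 4.
By Dirichlet's theorem the series converges to their average, [(-6) + (4)]/2 = -1.

-1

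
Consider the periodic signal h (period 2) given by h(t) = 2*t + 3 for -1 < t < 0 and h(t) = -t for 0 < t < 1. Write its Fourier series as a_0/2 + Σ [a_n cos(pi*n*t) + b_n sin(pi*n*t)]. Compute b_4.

b_4 = ∫_{-1}^{1} h(t) sin(4*pi*t) dt.
Split the integral at the breakpoints.
Integrating by parts (boundary term plus one more integral), an antiderivative of (2*t + 3) sin(4*pi*t) is -t*cos(4*pi*t)/(2*pi) + sin(4*pi*t)/(8*pi**2) - 3*cos(4*pi*t)/(4*pi); evaluating from -1 to 0: ∫_{-1}^{0} (2*t + 3) sin(4*pi*t) dt = (-3/(4*pi)) - (-1/(4*pi)) = -1/(2*pi).
Integrating by parts (boundary term plus one more integral), an antiderivative of (-t) sin(4*pi*t) is t*cos(4*pi*t)/(4*pi) - sin(4*pi*t)/(16*pi**2); evaluating from 0 to 1: ∫_{0}^{1} (-t) sin(4*pi*t) dt = (1/(4*pi)) - (0) = 1/(4*pi).
Summing the pieces gives b_4 = -1/(4*pi).

-1/(4*pi)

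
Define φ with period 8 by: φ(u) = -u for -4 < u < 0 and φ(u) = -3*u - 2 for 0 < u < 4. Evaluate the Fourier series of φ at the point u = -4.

u = -4 differs from u = 4 by -1 full period(s), and the series is 8-periodic.
At u = 4 the one-sided limits are φ(4^-) = -14 and φ(4^+) = 4.
By Dirichlet's theorem the series converges to their average, [(-14) + (4)]/2 = -5.

-5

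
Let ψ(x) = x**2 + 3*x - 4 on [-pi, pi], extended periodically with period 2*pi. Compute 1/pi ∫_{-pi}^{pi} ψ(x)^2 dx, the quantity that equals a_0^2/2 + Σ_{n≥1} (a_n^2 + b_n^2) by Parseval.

2*pi**2/3 + 32 + 2*pi**4/5

1/pi ∫_{-pi}^{pi} ψ(x)^2 dx = 1/pi · (2*pi*(5*pi**2 + 240 + 3*pi**4)/15) = 2*pi**2/3 + 32 + 2*pi**4/5.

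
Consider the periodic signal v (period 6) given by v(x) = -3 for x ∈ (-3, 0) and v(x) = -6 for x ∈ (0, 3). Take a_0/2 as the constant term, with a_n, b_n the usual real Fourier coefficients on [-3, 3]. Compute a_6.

a_6 = 1/3 ∫_{-3}^{3} v(x) cos(2*pi*x) dx.
Split the integral at the breakpoints.
Directly, an antiderivative of (-3) cos(2*pi*x) is -3*sin(2*pi*x)/(2*pi); evaluating from -3 to 0: ∫_{-3}^{0} (-3) cos(2*pi*x) dx = (0) - (0) = 0.
Directly, an antiderivative of (-6) cos(2*pi*x) is -3*sin(2*pi*x)/pi; evaluating from 0 to 3: ∫_{0}^{3} (-6) cos(2*pi*x) dx = (0) - (0) = 0.
Summing the pieces and multiplying by (1/3) gives a_6 = 0.

0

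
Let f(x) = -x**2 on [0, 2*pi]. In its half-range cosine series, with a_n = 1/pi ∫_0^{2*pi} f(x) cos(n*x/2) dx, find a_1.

16

a_1 = 1/pi ∫_0^{2*pi} (-x**2) cos(x/2) dx.
Integrating by parts twice (tabular method), an antiderivative of (-x**2) cos(x/2) is -2*x**2*sin(x/2) - 8*x*cos(x/2) + 16*sin(x/2); evaluating from 0 to 2*pi: ∫_{0}^{2*pi} (-x**2) cos(x/2) dx = (16*pi) - (0) = 16*pi.
Hence a_1 = (1/pi)·(16*pi) = 16.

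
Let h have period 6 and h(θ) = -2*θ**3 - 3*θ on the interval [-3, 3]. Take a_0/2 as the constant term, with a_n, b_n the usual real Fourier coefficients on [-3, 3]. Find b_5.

b_5 = 1/3 ∫_{-3}^{3} h(θ) sin(5*pi*θ/3) dθ.
h is odd and sin(5*pi*θ/3) is odd, so the integrand is even and b_5 = 2/3 ∫_0^{3} h(θ) sin(5*pi*θ/3) dθ.
Integrating by parts three times (tabular method), an antiderivative of (-2*θ**3 - 3*θ) sin(5*pi*θ/3) is 6*θ**3*cos(5*pi*θ/3)/(5*pi) - 54*θ**2*sin(5*pi*θ/3)/(25*pi**2) - 324*θ*cos(5*pi*θ/3)/(125*pi**3) + 9*θ*cos(5*pi*θ/3)/(5*pi) - 27*sin(5*pi*θ/3)/(25*pi**2) + 972*sin(5*pi*θ/3)/(625*pi**4); evaluating from 0 to 3: ∫_{0}^{3} (-2*θ**3 - 3*θ) sin(5*pi*θ/3) dθ = (27*(36 - 175*pi**2)/(125*pi**3)) - (0) = 27*(36 - 175*pi**2)/(125*pi**3).
Hence b_5 = (2/3)·(27*(36 - 175*pi**2)/(125*pi**3)) = 18*(36 - 175*pi**2)/(125*pi**3).

18*(36 - 175*pi**2)/(125*pi**3)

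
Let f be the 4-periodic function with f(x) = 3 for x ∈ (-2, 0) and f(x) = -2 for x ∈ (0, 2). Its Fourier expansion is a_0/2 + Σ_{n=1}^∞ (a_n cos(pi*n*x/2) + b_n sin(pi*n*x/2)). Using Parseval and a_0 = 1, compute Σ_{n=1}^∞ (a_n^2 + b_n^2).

Parseval: a_0^2/2 + Σ_{n≥1} (a_n^2+b_n^2) = 1/2 ∫_{-2}^{2} f(x)^2 dx = 13.
Subtract a_0^2/2 = 1/2: Σ (a_n^2+b_n^2) = 25/2.

25/2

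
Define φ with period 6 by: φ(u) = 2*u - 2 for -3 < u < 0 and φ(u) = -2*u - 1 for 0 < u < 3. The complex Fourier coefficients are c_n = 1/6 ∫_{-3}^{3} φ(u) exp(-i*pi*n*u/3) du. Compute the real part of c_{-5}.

Since φ is real-valued, Re(c_{-5}) = 1/6 ∫_{-3}^{3} φ(u) cos(-5*pi*u/3) du = a_{5}/2.
Split the integral at the breakpoints.
Integrating by parts (boundary term plus one more integral), an antiderivative of (2*u - 2) cos(-5*pi*u/3) is 6*u*sin(5*pi*u/3)/(5*pi) - 6*sin(5*pi*u/3)/(5*pi) + 18*cos(5*pi*u/3)/(25*pi**2); evaluating from -3 to 0: ∫_{-3}^{0} (2*u - 2) cos(-5*pi*u/3) du = (18/(25*pi**2)) - (-18/(25*pi**2)) = 36/(25*pi**2).
Integrating by parts (boundary term plus one more integral), an antiderivative of (-2*u - 1) cos(-5*pi*u/3) is -6*u*sin(5*pi*u/3)/(5*pi) - 3*sin(5*pi*u/3)/(5*pi) - 18*cos(5*pi*u/3)/(25*pi**2); evaluating from 0 to 3: ∫_{0}^{3} (-2*u - 1) cos(-5*pi*u/3) du = (18/(25*pi**2)) - (-18/(25*pi**2)) = 36/(25*pi**2).
So ∫_{-3}^{3} φ(u) cos(-5*pi*u/3) du = 72/(25*pi**2).
Hence Re(c_{-5}) = (1/6)·(72/(25*pi**2)) = 12/(25*pi**2).

12/(25*pi**2)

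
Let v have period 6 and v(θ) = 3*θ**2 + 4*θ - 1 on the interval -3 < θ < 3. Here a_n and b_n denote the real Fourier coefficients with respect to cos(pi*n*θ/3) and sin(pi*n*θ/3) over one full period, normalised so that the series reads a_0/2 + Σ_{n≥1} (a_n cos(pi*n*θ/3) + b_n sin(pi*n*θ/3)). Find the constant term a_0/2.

a_0 = 1/3 ∫_{-3}^{3} v(θ) dθ = 1/3 · (48) = 16.
So the constant term a_0/2 = 8.

8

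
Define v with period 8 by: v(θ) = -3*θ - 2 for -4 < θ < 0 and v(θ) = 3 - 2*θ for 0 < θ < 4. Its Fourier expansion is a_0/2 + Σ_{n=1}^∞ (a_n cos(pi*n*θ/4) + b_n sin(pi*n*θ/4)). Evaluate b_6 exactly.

b_6 = 1/4 ∫_{-4}^{4} v(θ) sin(3*pi*θ/2) dθ.
Split the integral at the breakpoints.
Integrating by parts (boundary term plus one more integral), an antiderivative of (-3*θ - 2) sin(3*pi*θ/2) is 2*θ*cos(3*pi*θ/2)/pi - 4*sin(3*pi*θ/2)/(3*pi**2) + 4*cos(3*pi*θ/2)/(3*pi); evaluating from -4 to 0: ∫_{-4}^{0} (-3*θ - 2) sin(3*pi*θ/2) dθ = (4/(3*pi)) - (-20/(3*pi)) = 8/pi.
Integrating by parts (boundary term plus one more integral), an antiderivative of (3 - 2*θ) sin(3*pi*θ/2) is 4*θ*cos(3*pi*θ/2)/(3*pi) - 8*sin(3*pi*θ/2)/(9*pi**2) - 2*cos(3*pi*θ/2)/pi; evaluating from 0 to 4: ∫_{0}^{4} (3 - 2*θ) sin(3*pi*θ/2) dθ = (10/(3*pi)) - (-2/pi) = 16/(3*pi).
Summing the pieces and multiplying by (1/4) gives b_6 = 10/(3*pi).

10/(3*pi)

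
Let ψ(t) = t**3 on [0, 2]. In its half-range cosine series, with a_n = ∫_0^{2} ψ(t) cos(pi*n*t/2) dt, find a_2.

a_2 = ∫_0^{2} (t**3) cos(pi*t) dt.
Integrating by parts three times (tabular method), an antiderivative of (t**3) cos(pi*t) is t**3*sin(pi*t)/pi + 3*t**2*cos(pi*t)/pi**2 - 6*t*sin(pi*t)/pi**3 - 6*cos(pi*t)/pi**4; evaluating from 0 to 2: ∫_{0}^{2} (t**3) cos(pi*t) dt = (6*(-1 + 2*pi**2)/pi**4) - (-6/pi**4) = 12/pi**2.
Hence a_2 = 12/pi**2.

12/pi**2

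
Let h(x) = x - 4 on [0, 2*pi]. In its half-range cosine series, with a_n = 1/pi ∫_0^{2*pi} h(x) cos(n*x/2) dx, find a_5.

-8/(25*pi)

a_5 = 1/pi ∫_0^{2*pi} (x - 4) cos(5*x/2) dx.
Integrating by parts (boundary term plus one more integral), an antiderivative of (x - 4) cos(5*x/2) is 2*x*sin(5*x/2)/5 - 8*sin(5*x/2)/5 + 4*cos(5*x/2)/25; evaluating from 0 to 2*pi: ∫_{0}^{2*pi} (x - 4) cos(5*x/2) dx = (-4/25) - (4/25) = -8/25.
Hence a_5 = (1/pi)·(-8/25) = -8/(25*pi).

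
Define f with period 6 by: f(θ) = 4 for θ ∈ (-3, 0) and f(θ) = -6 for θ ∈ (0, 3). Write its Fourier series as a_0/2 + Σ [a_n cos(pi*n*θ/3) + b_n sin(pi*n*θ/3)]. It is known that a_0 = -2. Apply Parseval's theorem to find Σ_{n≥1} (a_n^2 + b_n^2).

Parseval: a_0^2/2 + Σ_{n≥1} (a_n^2+b_n^2) = 1/3 ∫_{-3}^{3} f(θ)^2 dθ = 52.
Subtract a_0^2/2 = 2: Σ (a_n^2+b_n^2) = 50.

50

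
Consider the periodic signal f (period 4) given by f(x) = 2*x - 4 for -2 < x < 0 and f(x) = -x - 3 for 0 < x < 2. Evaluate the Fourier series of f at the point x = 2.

At x = 2 the one-sided limits are f(2^-) = -5 and f(2^+) = -8.
By Dirichlet's theorem the series converges to their average, [(-5) + (-8)]/2 = -13/2.

-13/2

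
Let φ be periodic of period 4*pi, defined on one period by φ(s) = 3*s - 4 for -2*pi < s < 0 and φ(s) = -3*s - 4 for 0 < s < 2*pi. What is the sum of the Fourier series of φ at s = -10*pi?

s = -10*pi differs from s = -2*pi by -2 full period(s), and the series is 4*pi-periodic.
φ is continuous at s = -2*pi with value -6*pi - 4, so the series converges to -6*pi - 4 there.

-6*pi - 4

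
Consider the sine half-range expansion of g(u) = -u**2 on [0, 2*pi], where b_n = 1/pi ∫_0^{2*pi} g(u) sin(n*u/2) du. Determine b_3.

b_3 = 1/pi ∫_0^{2*pi} (-u**2) sin(3*u/2) du.
Integrating by parts twice (tabular method), an antiderivative of (-u**2) sin(3*u/2) is 2*u**2*cos(3*u/2)/3 - 8*u*sin(3*u/2)/9 - 16*cos(3*u/2)/27; evaluating from 0 to 2*pi: ∫_{0}^{2*pi} (-u**2) sin(3*u/2) du = (16/27 - 8*pi**2/3) - (-16/27) = 32/27 - 8*pi**2/3.
Hence b_3 = (1/pi)·(32/27 - 8*pi**2/3) = 8*(4 - 9*pi**2)/(27*pi).

8*(4 - 9*pi**2)/(27*pi)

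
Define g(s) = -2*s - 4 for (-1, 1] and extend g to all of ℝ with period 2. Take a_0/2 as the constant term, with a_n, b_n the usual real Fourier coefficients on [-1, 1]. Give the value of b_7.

b_7 = ∫_{-1}^{1} g(s) sin(7*pi*s) ds.
Integrating by parts (boundary term plus one more integral), an antiderivative of (-2*s - 4) sin(7*pi*s) is 2*s*cos(7*pi*s)/(7*pi) - 2*sin(7*pi*s)/(49*pi**2) + 4*cos(7*pi*s)/(7*pi); evaluating from -1 to 1: ∫_{-1}^{1} (-2*s - 4) sin(7*pi*s) ds = (-6/(7*pi)) - (-2/(7*pi)) = -4/(7*pi).
Hence b_7 = -4/(7*pi).

-4/(7*pi)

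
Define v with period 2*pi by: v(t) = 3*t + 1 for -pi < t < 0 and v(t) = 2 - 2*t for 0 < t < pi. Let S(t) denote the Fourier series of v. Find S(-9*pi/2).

1 - 3*pi/2

t = -9*pi/2 differs from t = -pi/2 by -2 full period(s), and the series is 2*pi-periodic.
v is continuous at t = -pi/2 with value 1 - 3*pi/2, so the series converges to 1 - 3*pi/2 there.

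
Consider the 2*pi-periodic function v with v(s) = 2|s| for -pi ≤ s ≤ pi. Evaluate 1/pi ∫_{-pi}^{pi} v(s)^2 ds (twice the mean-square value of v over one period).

1/pi ∫_{-pi}^{pi} v(s)^2 ds = 1/pi · (8*pi**3/3) = 8*pi**2/3.

8*pi**2/3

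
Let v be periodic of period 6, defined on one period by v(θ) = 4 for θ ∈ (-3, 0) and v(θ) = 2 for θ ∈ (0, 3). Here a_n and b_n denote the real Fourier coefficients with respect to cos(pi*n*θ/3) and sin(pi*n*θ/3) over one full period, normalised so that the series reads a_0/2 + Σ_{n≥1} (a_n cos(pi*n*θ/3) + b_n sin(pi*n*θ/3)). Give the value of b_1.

-4/pi

b_1 = 1/3 ∫_{-3}^{3} v(θ) sin(pi*θ/3) dθ.
Split the integral at the breakpoints.
Directly, an antiderivative of (4) sin(pi*θ/3) is -12*cos(pi*θ/3)/pi; evaluating from -3 to 0: ∫_{-3}^{0} (4) sin(pi*θ/3) dθ = (-12/pi) - (12/pi) = -24/pi.
Directly, an antiderivative of (2) sin(pi*θ/3) is -6*cos(pi*θ/3)/pi; evaluating from 0 to 3: ∫_{0}^{3} (2) sin(pi*θ/3) dθ = (6/pi) - (-6/pi) = 12/pi.
Summing the pieces and multiplying by (1/3) gives b_1 = -4/pi.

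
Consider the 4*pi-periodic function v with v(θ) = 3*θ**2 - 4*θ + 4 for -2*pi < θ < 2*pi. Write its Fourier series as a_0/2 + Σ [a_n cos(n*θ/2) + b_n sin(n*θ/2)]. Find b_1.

-16

b_1 = (1/(2*pi)) ∫_{-2*pi}^{2*pi} v(θ) sin(θ/2) dθ.
Integrating by parts twice (tabular method), an antiderivative of (3*θ**2 - 4*θ + 4) sin(θ/2) is -6*θ**2*cos(θ/2) + 24*θ*sin(θ/2) + 8*θ*cos(θ/2) - 16*sin(θ/2) + 40*cos(θ/2); evaluating from -2*pi to 2*pi: ∫_{-2*pi}^{2*pi} (3*θ**2 - 4*θ + 4) sin(θ/2) dθ = (-16*pi - 40 + 24*pi**2) - (-40 + 16*pi + 24*pi**2) = -32*pi.
Hence b_1 = (1/(2*pi))·(-32*pi) = -16.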